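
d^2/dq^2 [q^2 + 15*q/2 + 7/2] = 2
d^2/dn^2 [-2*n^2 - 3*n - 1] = -4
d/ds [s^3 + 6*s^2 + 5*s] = 3*s^2 + 12*s + 5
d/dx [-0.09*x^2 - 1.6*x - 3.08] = -0.18*x - 1.6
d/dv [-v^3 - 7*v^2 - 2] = v*(-3*v - 14)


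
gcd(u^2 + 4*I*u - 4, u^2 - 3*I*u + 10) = u + 2*I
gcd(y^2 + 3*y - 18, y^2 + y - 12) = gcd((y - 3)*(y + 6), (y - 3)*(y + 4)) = y - 3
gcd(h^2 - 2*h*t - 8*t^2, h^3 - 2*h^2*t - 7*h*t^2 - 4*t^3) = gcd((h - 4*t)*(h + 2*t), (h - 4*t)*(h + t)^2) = -h + 4*t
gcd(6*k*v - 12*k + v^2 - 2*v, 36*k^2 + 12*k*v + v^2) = 6*k + v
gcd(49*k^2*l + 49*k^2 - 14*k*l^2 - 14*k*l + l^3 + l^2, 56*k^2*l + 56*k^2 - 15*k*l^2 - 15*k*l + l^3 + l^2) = 7*k*l + 7*k - l^2 - l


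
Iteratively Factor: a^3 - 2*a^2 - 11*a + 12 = (a - 4)*(a^2 + 2*a - 3) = (a - 4)*(a - 1)*(a + 3)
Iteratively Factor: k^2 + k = (k)*(k + 1)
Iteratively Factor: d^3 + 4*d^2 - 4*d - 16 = (d + 2)*(d^2 + 2*d - 8) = (d + 2)*(d + 4)*(d - 2)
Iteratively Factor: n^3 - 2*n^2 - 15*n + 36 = (n - 3)*(n^2 + n - 12) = (n - 3)^2*(n + 4)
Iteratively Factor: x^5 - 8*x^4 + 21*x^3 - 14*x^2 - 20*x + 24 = (x - 2)*(x^4 - 6*x^3 + 9*x^2 + 4*x - 12) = (x - 2)^2*(x^3 - 4*x^2 + x + 6) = (x - 2)^3*(x^2 - 2*x - 3) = (x - 3)*(x - 2)^3*(x + 1)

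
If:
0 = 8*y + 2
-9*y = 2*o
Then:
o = 9/8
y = -1/4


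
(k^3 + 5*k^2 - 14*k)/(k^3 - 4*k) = (k + 7)/(k + 2)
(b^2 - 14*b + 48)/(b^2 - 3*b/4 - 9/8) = 8*(-b^2 + 14*b - 48)/(-8*b^2 + 6*b + 9)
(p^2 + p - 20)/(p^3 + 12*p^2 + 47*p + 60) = (p - 4)/(p^2 + 7*p + 12)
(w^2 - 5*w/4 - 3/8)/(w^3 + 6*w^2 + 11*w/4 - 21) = (4*w + 1)/(2*(2*w^2 + 15*w + 28))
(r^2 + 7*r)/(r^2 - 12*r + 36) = r*(r + 7)/(r^2 - 12*r + 36)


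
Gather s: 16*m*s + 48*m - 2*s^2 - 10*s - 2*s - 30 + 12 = 48*m - 2*s^2 + s*(16*m - 12) - 18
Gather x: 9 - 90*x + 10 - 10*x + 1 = 20 - 100*x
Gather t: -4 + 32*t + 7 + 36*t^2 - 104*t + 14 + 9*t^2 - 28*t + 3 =45*t^2 - 100*t + 20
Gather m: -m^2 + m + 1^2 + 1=-m^2 + m + 2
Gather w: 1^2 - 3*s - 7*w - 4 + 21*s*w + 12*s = 9*s + w*(21*s - 7) - 3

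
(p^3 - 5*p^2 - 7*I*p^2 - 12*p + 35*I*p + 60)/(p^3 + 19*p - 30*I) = (p^2 - p*(5 + 4*I) + 20*I)/(p^2 + 3*I*p + 10)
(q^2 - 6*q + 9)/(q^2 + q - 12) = (q - 3)/(q + 4)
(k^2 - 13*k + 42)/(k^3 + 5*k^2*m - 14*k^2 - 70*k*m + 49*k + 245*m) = (k - 6)/(k^2 + 5*k*m - 7*k - 35*m)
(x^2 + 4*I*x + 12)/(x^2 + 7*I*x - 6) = (x - 2*I)/(x + I)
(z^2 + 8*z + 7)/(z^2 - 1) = (z + 7)/(z - 1)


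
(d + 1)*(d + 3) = d^2 + 4*d + 3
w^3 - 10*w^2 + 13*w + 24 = (w - 8)*(w - 3)*(w + 1)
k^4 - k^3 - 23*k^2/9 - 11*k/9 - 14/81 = (k - 7/3)*(k + 1/3)^2*(k + 2/3)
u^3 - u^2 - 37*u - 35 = (u - 7)*(u + 1)*(u + 5)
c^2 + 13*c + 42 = (c + 6)*(c + 7)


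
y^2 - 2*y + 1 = (y - 1)^2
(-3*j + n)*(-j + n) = 3*j^2 - 4*j*n + n^2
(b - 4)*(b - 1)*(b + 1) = b^3 - 4*b^2 - b + 4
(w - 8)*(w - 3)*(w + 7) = w^3 - 4*w^2 - 53*w + 168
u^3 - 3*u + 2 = (u - 1)^2*(u + 2)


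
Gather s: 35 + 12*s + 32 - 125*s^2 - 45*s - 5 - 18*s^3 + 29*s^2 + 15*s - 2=-18*s^3 - 96*s^2 - 18*s + 60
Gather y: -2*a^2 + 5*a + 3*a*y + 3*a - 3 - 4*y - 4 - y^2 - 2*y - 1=-2*a^2 + 8*a - y^2 + y*(3*a - 6) - 8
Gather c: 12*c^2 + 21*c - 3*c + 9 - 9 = 12*c^2 + 18*c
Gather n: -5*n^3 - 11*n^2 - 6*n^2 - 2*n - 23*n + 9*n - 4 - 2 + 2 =-5*n^3 - 17*n^2 - 16*n - 4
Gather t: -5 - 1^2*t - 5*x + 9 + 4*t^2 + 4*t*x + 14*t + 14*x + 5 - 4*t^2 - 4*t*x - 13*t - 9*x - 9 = 0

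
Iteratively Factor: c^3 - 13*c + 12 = (c - 3)*(c^2 + 3*c - 4) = (c - 3)*(c + 4)*(c - 1)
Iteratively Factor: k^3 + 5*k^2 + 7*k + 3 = (k + 1)*(k^2 + 4*k + 3) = (k + 1)*(k + 3)*(k + 1)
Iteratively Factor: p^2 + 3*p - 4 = (p + 4)*(p - 1)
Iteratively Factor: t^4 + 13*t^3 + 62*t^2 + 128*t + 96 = (t + 3)*(t^3 + 10*t^2 + 32*t + 32) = (t + 3)*(t + 4)*(t^2 + 6*t + 8) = (t + 3)*(t + 4)^2*(t + 2)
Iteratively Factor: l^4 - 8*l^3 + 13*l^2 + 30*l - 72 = (l - 3)*(l^3 - 5*l^2 - 2*l + 24) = (l - 4)*(l - 3)*(l^2 - l - 6) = (l - 4)*(l - 3)*(l + 2)*(l - 3)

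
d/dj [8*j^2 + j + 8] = 16*j + 1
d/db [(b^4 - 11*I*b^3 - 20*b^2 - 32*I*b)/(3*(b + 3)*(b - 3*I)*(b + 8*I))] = (b^6 + b^5*(6 + 10*I) + b^4*(147 + 12*I) + b^3*(618 - 464*I) + b^2*(-640 - 2580*I) - 2880*b - 2304*I)/(3*b^6 + b^5*(18 + 30*I) + b^4*(96 + 180*I) + b^3*(414 + 990*I) + b^2*(2349 + 4320*I) + b*(10368 + 6480*I) + 15552)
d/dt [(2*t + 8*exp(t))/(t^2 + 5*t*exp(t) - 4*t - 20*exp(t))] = 2*(-(t + 4*exp(t))*(5*t*exp(t) + 2*t - 15*exp(t) - 4) + (4*exp(t) + 1)*(t^2 + 5*t*exp(t) - 4*t - 20*exp(t)))/(t^2 + 5*t*exp(t) - 4*t - 20*exp(t))^2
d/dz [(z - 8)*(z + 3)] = 2*z - 5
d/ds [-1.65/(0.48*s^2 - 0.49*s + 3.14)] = (1.584*s - 0.8085)/(0.48*s^2 - 0.49*s + 3.14)^2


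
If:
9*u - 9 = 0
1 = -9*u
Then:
No Solution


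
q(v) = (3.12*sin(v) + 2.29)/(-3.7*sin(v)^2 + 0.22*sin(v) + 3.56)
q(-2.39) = 0.09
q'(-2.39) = -1.14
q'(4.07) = -2.60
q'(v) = (7.4*sin(v)*cos(v) - 0.22*cos(v))*(3.12*sin(v) + 2.29)/(-3.7*sin(v)^2 + 0.22*sin(v) + 3.56)^2 + 3.12*cos(v)/(-3.7*sin(v)^2 + 0.22*sin(v) + 3.56) = (11.544*sin(v)^2 + 16.946*sin(v) + 10.6034)*cos(v)/(13.69*sin(v)^4 - 1.628*sin(v)^3 - 26.2956*sin(v)^2 + 1.5664*sin(v) + 12.6736)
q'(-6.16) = 1.02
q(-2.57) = 0.26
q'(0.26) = 1.34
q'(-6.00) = 1.40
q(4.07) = -0.21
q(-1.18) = -3.07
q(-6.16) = 0.76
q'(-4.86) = 228.79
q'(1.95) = -41.17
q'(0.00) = 0.84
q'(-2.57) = -0.73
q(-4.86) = 34.10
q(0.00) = 0.64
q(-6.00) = 0.95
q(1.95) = 9.08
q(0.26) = 0.92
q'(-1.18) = 48.89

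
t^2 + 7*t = t*(t + 7)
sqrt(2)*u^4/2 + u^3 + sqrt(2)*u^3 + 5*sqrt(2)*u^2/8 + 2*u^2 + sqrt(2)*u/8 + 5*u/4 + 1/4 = (u + 1/2)^2*(u + sqrt(2))*(sqrt(2)*u/2 + sqrt(2)/2)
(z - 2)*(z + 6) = z^2 + 4*z - 12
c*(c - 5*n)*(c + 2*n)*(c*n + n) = c^4*n - 3*c^3*n^2 + c^3*n - 10*c^2*n^3 - 3*c^2*n^2 - 10*c*n^3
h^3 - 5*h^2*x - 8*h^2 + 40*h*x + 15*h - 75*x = (h - 5)*(h - 3)*(h - 5*x)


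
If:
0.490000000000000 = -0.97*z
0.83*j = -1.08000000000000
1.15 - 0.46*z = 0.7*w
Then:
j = -1.30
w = 1.97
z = -0.51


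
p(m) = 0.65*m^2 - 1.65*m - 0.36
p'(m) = 1.3*m - 1.65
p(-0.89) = 1.62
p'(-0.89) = -2.81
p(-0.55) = 0.74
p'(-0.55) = -2.36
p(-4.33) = 18.97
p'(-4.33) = -7.28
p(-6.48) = 37.63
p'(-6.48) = -10.07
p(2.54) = -0.36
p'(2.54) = 1.65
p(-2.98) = 10.33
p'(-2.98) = -5.52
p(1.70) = -1.29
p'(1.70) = 0.56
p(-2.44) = 7.54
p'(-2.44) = -4.82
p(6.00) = 13.14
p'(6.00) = 6.15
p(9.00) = 37.44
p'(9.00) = 10.05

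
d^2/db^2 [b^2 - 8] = 2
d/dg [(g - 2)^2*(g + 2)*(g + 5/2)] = 4*g^3 + 3*g^2/2 - 18*g - 2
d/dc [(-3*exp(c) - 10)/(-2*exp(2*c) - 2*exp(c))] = (-3*exp(2*c) - 20*exp(c) - 10)*exp(-c)/(2*(exp(2*c) + 2*exp(c) + 1))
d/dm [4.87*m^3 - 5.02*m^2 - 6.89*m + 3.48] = 14.61*m^2 - 10.04*m - 6.89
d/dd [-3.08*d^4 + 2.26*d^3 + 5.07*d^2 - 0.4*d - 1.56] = -12.32*d^3 + 6.78*d^2 + 10.14*d - 0.4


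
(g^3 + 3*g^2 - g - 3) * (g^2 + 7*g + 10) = g^5 + 10*g^4 + 30*g^3 + 20*g^2 - 31*g - 30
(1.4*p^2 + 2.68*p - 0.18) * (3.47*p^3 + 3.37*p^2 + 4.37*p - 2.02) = 4.858*p^5 + 14.0176*p^4 + 14.525*p^3 + 8.277*p^2 - 6.2002*p + 0.3636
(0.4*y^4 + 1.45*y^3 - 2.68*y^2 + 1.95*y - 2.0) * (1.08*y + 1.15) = 0.432*y^5 + 2.026*y^4 - 1.2269*y^3 - 0.976*y^2 + 0.0824999999999996*y - 2.3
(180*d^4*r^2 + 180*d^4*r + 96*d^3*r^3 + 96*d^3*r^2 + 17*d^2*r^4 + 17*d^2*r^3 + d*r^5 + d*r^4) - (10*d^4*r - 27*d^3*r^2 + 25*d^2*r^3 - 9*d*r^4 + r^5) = 180*d^4*r^2 + 170*d^4*r + 96*d^3*r^3 + 123*d^3*r^2 + 17*d^2*r^4 - 8*d^2*r^3 + d*r^5 + 10*d*r^4 - r^5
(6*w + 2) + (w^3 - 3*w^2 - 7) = w^3 - 3*w^2 + 6*w - 5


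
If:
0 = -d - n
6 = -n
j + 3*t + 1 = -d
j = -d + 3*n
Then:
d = 6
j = -24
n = -6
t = 17/3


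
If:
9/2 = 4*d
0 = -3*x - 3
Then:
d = 9/8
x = -1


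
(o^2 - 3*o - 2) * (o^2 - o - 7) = o^4 - 4*o^3 - 6*o^2 + 23*o + 14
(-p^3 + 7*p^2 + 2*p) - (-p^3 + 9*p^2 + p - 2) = -2*p^2 + p + 2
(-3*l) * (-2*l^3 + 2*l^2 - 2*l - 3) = 6*l^4 - 6*l^3 + 6*l^2 + 9*l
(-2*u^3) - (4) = -2*u^3 - 4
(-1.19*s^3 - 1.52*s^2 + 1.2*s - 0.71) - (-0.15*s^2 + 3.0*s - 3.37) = -1.19*s^3 - 1.37*s^2 - 1.8*s + 2.66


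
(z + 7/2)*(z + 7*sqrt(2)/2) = z^2 + 7*z/2 + 7*sqrt(2)*z/2 + 49*sqrt(2)/4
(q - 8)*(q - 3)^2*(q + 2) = q^4 - 12*q^3 + 29*q^2 + 42*q - 144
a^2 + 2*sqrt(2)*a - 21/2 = (a - 3*sqrt(2)/2)*(a + 7*sqrt(2)/2)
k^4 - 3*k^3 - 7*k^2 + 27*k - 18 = (k - 3)*(k - 2)*(k - 1)*(k + 3)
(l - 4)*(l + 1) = l^2 - 3*l - 4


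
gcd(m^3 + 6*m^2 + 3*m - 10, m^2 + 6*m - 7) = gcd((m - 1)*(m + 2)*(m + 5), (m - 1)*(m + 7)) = m - 1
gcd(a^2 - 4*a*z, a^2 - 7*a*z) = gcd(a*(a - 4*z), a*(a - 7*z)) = a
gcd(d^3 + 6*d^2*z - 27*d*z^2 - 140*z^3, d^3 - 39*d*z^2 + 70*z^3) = -d^2 - 2*d*z + 35*z^2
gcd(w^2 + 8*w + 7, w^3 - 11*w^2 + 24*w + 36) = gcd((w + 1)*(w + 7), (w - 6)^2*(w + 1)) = w + 1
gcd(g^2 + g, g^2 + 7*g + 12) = 1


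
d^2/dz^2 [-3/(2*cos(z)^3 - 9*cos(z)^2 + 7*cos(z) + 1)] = 24*((-17*cos(z) + 36*cos(2*z) - 9*cos(3*z))*(17*cos(z) - 9*cos(2*z) + cos(3*z) - 7)/4 - 2*(6*cos(z)^2 - 18*cos(z) + 7)^2*sin(z)^2)/(17*cos(z) - 9*cos(2*z) + cos(3*z) - 7)^3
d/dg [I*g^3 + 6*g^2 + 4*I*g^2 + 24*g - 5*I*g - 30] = 3*I*g^2 + g*(12 + 8*I) + 24 - 5*I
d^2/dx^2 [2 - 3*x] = 0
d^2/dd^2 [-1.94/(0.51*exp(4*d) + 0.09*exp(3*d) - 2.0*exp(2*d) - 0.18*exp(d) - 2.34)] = (1.94*(2.04*exp(3*d) + 0.27*exp(2*d) - 4.0*exp(d) - 0.18)*(4.08*exp(3*d) + 0.54*exp(2*d) - 8.0*exp(d) - 0.36)*exp(d) + (15.8304*exp(3*d) + 1.5714*exp(2*d) - 15.52*exp(d) - 0.3492)*(-0.51*exp(4*d) - 0.09*exp(3*d) + 2.0*exp(2*d) + 0.18*exp(d) + 2.34))*exp(d)/(-0.51*exp(4*d) - 0.09*exp(3*d) + 2.0*exp(2*d) + 0.18*exp(d) + 2.34)^3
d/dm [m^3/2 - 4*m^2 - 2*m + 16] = 3*m^2/2 - 8*m - 2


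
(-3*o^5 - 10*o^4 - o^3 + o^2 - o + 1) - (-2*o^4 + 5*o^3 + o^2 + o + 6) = -3*o^5 - 8*o^4 - 6*o^3 - 2*o - 5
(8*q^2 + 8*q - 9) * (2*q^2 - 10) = 16*q^4 + 16*q^3 - 98*q^2 - 80*q + 90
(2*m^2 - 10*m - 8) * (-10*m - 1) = -20*m^3 + 98*m^2 + 90*m + 8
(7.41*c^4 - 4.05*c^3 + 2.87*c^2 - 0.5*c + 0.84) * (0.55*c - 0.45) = 4.0755*c^5 - 5.562*c^4 + 3.401*c^3 - 1.5665*c^2 + 0.687*c - 0.378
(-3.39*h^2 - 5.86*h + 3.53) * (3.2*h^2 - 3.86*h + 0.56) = -10.848*h^4 - 5.6666*h^3 + 32.0172*h^2 - 16.9074*h + 1.9768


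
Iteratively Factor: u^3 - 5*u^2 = (u)*(u^2 - 5*u) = u^2*(u - 5)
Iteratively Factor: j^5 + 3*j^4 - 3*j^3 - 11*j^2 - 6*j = (j + 3)*(j^4 - 3*j^2 - 2*j) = (j - 2)*(j + 3)*(j^3 + 2*j^2 + j) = j*(j - 2)*(j + 3)*(j^2 + 2*j + 1) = j*(j - 2)*(j + 1)*(j + 3)*(j + 1)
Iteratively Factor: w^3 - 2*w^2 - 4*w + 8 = (w - 2)*(w^2 - 4) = (w - 2)*(w + 2)*(w - 2)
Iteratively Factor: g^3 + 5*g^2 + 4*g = (g + 4)*(g^2 + g) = g*(g + 4)*(g + 1)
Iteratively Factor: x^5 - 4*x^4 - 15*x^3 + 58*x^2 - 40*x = (x)*(x^4 - 4*x^3 - 15*x^2 + 58*x - 40) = x*(x - 1)*(x^3 - 3*x^2 - 18*x + 40) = x*(x - 2)*(x - 1)*(x^2 - x - 20) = x*(x - 5)*(x - 2)*(x - 1)*(x + 4)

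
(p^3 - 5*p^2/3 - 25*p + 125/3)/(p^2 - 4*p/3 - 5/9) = 3*(p^2 - 25)/(3*p + 1)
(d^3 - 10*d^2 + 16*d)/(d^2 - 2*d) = d - 8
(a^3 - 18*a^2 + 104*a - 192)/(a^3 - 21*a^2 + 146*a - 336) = (a - 4)/(a - 7)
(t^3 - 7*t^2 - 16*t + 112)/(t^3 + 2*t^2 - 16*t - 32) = (t - 7)/(t + 2)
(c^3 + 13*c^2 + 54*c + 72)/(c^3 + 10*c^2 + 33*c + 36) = (c + 6)/(c + 3)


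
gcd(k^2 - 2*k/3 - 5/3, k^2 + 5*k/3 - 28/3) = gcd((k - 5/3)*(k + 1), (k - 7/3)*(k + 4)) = 1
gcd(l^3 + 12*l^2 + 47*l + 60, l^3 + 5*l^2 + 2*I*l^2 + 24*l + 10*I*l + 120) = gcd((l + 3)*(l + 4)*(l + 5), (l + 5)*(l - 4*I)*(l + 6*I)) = l + 5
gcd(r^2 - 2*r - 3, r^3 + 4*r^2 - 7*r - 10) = r + 1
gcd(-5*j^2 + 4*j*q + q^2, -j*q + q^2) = -j + q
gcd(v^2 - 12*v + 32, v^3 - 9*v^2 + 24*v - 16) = v - 4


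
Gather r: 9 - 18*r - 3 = 6 - 18*r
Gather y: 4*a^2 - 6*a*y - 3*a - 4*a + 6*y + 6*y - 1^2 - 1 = 4*a^2 - 7*a + y*(12 - 6*a) - 2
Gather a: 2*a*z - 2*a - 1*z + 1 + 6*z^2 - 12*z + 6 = a*(2*z - 2) + 6*z^2 - 13*z + 7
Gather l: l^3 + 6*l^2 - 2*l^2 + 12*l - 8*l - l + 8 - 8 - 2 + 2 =l^3 + 4*l^2 + 3*l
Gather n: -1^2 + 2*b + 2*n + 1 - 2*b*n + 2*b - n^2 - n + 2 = 4*b - n^2 + n*(1 - 2*b) + 2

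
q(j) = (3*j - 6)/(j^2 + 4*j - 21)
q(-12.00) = -0.56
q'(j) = (-2*j - 4)*(3*j - 6)/(j^2 + 4*j - 21)^2 + 3/(j^2 + 4*j - 21)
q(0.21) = 0.27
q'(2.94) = -83.36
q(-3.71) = 0.78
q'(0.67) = -0.10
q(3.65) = 0.72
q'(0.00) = -0.09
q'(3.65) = -0.73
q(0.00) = 0.29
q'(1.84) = -0.26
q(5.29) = 0.35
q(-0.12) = 0.30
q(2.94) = -4.73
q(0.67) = 0.22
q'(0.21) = -0.09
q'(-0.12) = -0.09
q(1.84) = 0.05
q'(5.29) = -0.08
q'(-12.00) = -0.11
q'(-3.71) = -0.26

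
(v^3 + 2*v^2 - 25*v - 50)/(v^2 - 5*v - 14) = (v^2 - 25)/(v - 7)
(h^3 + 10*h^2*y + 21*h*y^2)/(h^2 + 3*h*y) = h + 7*y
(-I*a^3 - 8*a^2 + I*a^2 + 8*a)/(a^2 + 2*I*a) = (-I*a^2 + a*(-8 + I) + 8)/(a + 2*I)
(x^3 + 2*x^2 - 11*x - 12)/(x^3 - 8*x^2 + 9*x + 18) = (x + 4)/(x - 6)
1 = 1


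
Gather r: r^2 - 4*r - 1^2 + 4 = r^2 - 4*r + 3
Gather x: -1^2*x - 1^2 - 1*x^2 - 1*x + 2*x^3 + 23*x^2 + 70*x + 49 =2*x^3 + 22*x^2 + 68*x + 48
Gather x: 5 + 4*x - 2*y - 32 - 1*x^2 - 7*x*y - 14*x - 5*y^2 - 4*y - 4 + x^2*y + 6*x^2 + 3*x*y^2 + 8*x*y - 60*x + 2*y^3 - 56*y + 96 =x^2*(y + 5) + x*(3*y^2 + y - 70) + 2*y^3 - 5*y^2 - 62*y + 65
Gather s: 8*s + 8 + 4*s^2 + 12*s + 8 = 4*s^2 + 20*s + 16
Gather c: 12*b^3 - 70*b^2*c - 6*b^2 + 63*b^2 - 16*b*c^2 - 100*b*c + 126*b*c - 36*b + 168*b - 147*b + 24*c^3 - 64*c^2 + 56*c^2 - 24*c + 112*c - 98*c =12*b^3 + 57*b^2 - 15*b + 24*c^3 + c^2*(-16*b - 8) + c*(-70*b^2 + 26*b - 10)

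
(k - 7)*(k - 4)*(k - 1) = k^3 - 12*k^2 + 39*k - 28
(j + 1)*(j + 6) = j^2 + 7*j + 6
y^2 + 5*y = y*(y + 5)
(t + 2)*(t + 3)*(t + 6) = t^3 + 11*t^2 + 36*t + 36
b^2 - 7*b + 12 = (b - 4)*(b - 3)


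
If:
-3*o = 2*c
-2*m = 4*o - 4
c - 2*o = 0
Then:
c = 0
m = 2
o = 0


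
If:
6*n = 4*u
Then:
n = 2*u/3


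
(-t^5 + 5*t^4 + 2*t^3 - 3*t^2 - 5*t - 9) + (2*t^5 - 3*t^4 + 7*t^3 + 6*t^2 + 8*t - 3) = t^5 + 2*t^4 + 9*t^3 + 3*t^2 + 3*t - 12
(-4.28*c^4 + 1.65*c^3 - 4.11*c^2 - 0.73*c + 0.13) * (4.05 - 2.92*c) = 12.4976*c^5 - 22.152*c^4 + 18.6837*c^3 - 14.5139*c^2 - 3.3361*c + 0.5265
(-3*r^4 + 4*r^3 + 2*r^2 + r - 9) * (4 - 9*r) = 27*r^5 - 48*r^4 - 2*r^3 - r^2 + 85*r - 36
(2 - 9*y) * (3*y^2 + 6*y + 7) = -27*y^3 - 48*y^2 - 51*y + 14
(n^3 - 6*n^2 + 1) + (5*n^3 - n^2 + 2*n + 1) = 6*n^3 - 7*n^2 + 2*n + 2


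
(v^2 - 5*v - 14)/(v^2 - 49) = (v + 2)/(v + 7)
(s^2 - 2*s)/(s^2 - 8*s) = (s - 2)/(s - 8)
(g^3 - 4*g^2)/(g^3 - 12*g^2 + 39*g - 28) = g^2/(g^2 - 8*g + 7)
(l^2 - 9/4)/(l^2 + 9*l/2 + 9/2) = (l - 3/2)/(l + 3)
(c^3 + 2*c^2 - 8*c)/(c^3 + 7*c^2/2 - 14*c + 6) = 2*c*(c + 4)/(2*c^2 + 11*c - 6)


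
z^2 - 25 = (z - 5)*(z + 5)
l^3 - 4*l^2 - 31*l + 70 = (l - 7)*(l - 2)*(l + 5)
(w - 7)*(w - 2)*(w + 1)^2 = w^4 - 7*w^3 - 3*w^2 + 19*w + 14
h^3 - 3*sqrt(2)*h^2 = h^2*(h - 3*sqrt(2))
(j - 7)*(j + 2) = j^2 - 5*j - 14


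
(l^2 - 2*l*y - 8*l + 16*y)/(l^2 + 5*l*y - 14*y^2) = (l - 8)/(l + 7*y)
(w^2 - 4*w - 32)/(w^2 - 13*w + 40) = (w + 4)/(w - 5)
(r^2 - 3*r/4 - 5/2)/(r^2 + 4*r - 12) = (r + 5/4)/(r + 6)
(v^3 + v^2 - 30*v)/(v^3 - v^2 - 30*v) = (-v^2 - v + 30)/(-v^2 + v + 30)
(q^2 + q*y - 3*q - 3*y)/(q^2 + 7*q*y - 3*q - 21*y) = (q + y)/(q + 7*y)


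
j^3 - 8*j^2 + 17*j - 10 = (j - 5)*(j - 2)*(j - 1)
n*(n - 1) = n^2 - n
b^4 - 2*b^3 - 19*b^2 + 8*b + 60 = (b - 5)*(b - 2)*(b + 2)*(b + 3)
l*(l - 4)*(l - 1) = l^3 - 5*l^2 + 4*l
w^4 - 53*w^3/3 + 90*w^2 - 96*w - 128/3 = (w - 8)^2*(w - 2)*(w + 1/3)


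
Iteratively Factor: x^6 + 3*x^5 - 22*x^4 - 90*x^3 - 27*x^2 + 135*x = (x + 3)*(x^5 - 22*x^3 - 24*x^2 + 45*x) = (x + 3)^2*(x^4 - 3*x^3 - 13*x^2 + 15*x) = (x - 5)*(x + 3)^2*(x^3 + 2*x^2 - 3*x) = (x - 5)*(x - 1)*(x + 3)^2*(x^2 + 3*x) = (x - 5)*(x - 1)*(x + 3)^3*(x)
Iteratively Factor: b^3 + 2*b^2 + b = (b + 1)*(b^2 + b) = b*(b + 1)*(b + 1)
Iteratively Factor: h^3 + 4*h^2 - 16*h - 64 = (h + 4)*(h^2 - 16) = (h - 4)*(h + 4)*(h + 4)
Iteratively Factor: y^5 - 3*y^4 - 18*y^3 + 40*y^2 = (y - 5)*(y^4 + 2*y^3 - 8*y^2) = y*(y - 5)*(y^3 + 2*y^2 - 8*y) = y^2*(y - 5)*(y^2 + 2*y - 8) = y^2*(y - 5)*(y + 4)*(y - 2)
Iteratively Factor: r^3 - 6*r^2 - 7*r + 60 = (r - 5)*(r^2 - r - 12) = (r - 5)*(r - 4)*(r + 3)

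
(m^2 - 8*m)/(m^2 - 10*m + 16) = m/(m - 2)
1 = 1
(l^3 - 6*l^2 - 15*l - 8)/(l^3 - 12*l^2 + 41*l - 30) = (l^3 - 6*l^2 - 15*l - 8)/(l^3 - 12*l^2 + 41*l - 30)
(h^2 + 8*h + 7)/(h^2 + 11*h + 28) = (h + 1)/(h + 4)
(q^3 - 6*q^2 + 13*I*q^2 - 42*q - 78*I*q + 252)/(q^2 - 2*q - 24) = (q^2 + 13*I*q - 42)/(q + 4)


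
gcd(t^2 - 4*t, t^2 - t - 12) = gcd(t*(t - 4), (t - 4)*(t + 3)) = t - 4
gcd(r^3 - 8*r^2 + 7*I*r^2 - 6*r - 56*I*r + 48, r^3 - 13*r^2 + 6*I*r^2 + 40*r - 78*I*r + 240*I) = r^2 + r*(-8 + 6*I) - 48*I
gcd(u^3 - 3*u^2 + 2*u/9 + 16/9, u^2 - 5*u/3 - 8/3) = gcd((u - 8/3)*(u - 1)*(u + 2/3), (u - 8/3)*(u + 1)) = u - 8/3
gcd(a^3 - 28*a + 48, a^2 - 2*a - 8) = a - 4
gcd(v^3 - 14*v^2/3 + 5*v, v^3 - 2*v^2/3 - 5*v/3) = v^2 - 5*v/3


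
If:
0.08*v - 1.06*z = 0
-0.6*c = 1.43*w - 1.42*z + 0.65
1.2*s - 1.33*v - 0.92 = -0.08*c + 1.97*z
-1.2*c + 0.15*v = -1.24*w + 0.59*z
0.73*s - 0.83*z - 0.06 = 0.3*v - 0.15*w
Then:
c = -0.43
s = -0.28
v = -0.87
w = -0.34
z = -0.07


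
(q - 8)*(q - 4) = q^2 - 12*q + 32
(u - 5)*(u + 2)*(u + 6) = u^3 + 3*u^2 - 28*u - 60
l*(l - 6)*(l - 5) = l^3 - 11*l^2 + 30*l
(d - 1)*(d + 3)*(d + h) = d^3 + d^2*h + 2*d^2 + 2*d*h - 3*d - 3*h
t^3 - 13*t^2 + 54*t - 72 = (t - 6)*(t - 4)*(t - 3)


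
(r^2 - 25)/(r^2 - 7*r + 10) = (r + 5)/(r - 2)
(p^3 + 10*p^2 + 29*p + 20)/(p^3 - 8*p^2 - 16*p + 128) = (p^2 + 6*p + 5)/(p^2 - 12*p + 32)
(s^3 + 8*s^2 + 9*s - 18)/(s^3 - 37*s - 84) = (s^2 + 5*s - 6)/(s^2 - 3*s - 28)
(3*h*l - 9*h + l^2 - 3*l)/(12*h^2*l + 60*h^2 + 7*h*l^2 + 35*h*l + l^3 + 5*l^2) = (l - 3)/(4*h*l + 20*h + l^2 + 5*l)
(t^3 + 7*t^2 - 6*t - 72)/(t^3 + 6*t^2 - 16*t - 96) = (t - 3)/(t - 4)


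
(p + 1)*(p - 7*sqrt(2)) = p^2 - 7*sqrt(2)*p + p - 7*sqrt(2)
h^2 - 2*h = h*(h - 2)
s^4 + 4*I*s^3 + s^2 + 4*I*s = s*(s + 4*I)*(-I*s + 1)*(I*s + 1)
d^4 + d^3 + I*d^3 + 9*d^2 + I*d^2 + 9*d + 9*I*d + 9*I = (d + 1)*(d - 3*I)*(d + I)*(d + 3*I)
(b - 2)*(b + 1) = b^2 - b - 2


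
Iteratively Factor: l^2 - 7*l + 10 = (l - 2)*(l - 5)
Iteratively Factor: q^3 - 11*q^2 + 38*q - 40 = (q - 4)*(q^2 - 7*q + 10) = (q - 4)*(q - 2)*(q - 5)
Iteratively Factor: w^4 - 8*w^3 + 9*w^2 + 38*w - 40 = (w - 4)*(w^3 - 4*w^2 - 7*w + 10) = (w - 5)*(w - 4)*(w^2 + w - 2) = (w - 5)*(w - 4)*(w - 1)*(w + 2)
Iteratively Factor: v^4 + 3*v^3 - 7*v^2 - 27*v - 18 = (v + 2)*(v^3 + v^2 - 9*v - 9) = (v - 3)*(v + 2)*(v^2 + 4*v + 3) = (v - 3)*(v + 2)*(v + 3)*(v + 1)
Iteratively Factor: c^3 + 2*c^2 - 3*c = (c - 1)*(c^2 + 3*c) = (c - 1)*(c + 3)*(c)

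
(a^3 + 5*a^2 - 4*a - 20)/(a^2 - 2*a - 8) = (a^2 + 3*a - 10)/(a - 4)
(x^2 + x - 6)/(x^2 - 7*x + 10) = (x + 3)/(x - 5)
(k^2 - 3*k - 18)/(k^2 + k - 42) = (k + 3)/(k + 7)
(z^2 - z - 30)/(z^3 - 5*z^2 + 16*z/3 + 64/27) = 27*(z^2 - z - 30)/(27*z^3 - 135*z^2 + 144*z + 64)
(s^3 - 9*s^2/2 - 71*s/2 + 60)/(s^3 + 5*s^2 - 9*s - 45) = (s^2 - 19*s/2 + 12)/(s^2 - 9)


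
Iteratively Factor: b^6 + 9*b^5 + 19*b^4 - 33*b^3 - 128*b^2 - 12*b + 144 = (b - 1)*(b^5 + 10*b^4 + 29*b^3 - 4*b^2 - 132*b - 144) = (b - 1)*(b + 3)*(b^4 + 7*b^3 + 8*b^2 - 28*b - 48) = (b - 1)*(b + 2)*(b + 3)*(b^3 + 5*b^2 - 2*b - 24) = (b - 1)*(b + 2)*(b + 3)*(b + 4)*(b^2 + b - 6) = (b - 2)*(b - 1)*(b + 2)*(b + 3)*(b + 4)*(b + 3)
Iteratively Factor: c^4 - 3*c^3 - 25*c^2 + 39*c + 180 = (c - 5)*(c^3 + 2*c^2 - 15*c - 36) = (c - 5)*(c - 4)*(c^2 + 6*c + 9) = (c - 5)*(c - 4)*(c + 3)*(c + 3)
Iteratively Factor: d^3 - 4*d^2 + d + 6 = (d - 2)*(d^2 - 2*d - 3) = (d - 3)*(d - 2)*(d + 1)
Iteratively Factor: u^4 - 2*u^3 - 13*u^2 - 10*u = (u + 2)*(u^3 - 4*u^2 - 5*u) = (u + 1)*(u + 2)*(u^2 - 5*u) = u*(u + 1)*(u + 2)*(u - 5)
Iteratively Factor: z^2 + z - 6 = (z - 2)*(z + 3)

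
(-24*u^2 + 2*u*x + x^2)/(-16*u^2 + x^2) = (6*u + x)/(4*u + x)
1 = 1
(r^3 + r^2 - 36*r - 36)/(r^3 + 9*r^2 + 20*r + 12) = (r - 6)/(r + 2)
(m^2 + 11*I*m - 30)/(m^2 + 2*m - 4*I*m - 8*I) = (m^2 + 11*I*m - 30)/(m^2 + m*(2 - 4*I) - 8*I)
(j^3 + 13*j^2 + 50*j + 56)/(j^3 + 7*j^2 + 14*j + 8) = (j + 7)/(j + 1)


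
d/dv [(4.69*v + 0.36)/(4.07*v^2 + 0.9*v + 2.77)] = (-19.0883*v^2 - 2.9304*v + 12.6673)/(16.5649*v^4 + 7.326*v^3 + 23.3578*v^2 + 4.986*v + 7.6729)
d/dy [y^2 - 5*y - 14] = 2*y - 5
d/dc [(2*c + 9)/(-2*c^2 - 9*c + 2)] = (4*c^2 + 36*c + 85)/(4*c^4 + 36*c^3 + 73*c^2 - 36*c + 4)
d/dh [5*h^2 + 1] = 10*h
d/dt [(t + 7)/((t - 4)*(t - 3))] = (-t^2 - 14*t + 61)/(t^4 - 14*t^3 + 73*t^2 - 168*t + 144)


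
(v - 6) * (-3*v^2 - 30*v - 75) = -3*v^3 - 12*v^2 + 105*v + 450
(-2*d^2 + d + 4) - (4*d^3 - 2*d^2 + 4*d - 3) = -4*d^3 - 3*d + 7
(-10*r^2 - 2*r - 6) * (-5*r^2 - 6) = 50*r^4 + 10*r^3 + 90*r^2 + 12*r + 36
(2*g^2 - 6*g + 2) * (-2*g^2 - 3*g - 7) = -4*g^4 + 6*g^3 + 36*g - 14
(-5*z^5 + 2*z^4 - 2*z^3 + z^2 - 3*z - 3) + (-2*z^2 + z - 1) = -5*z^5 + 2*z^4 - 2*z^3 - z^2 - 2*z - 4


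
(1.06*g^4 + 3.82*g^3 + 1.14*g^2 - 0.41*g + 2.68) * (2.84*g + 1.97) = 3.0104*g^5 + 12.937*g^4 + 10.763*g^3 + 1.0814*g^2 + 6.8035*g + 5.2796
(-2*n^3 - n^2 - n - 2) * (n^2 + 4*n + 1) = -2*n^5 - 9*n^4 - 7*n^3 - 7*n^2 - 9*n - 2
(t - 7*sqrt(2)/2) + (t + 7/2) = 2*t - 7*sqrt(2)/2 + 7/2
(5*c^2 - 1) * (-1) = 1 - 5*c^2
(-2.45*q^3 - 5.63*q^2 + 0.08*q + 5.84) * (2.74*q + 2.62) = -6.713*q^4 - 21.8452*q^3 - 14.5314*q^2 + 16.2112*q + 15.3008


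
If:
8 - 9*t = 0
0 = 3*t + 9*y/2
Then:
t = 8/9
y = -16/27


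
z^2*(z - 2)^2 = z^4 - 4*z^3 + 4*z^2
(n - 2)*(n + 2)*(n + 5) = n^3 + 5*n^2 - 4*n - 20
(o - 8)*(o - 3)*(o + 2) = o^3 - 9*o^2 + 2*o + 48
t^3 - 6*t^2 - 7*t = t*(t - 7)*(t + 1)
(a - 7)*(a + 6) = a^2 - a - 42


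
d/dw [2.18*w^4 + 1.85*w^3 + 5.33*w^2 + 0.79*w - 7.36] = 8.72*w^3 + 5.55*w^2 + 10.66*w + 0.79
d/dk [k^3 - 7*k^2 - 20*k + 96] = 3*k^2 - 14*k - 20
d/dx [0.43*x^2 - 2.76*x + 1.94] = 0.86*x - 2.76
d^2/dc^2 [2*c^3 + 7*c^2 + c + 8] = 12*c + 14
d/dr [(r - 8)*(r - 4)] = 2*r - 12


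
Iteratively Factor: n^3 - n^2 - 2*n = (n)*(n^2 - n - 2) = n*(n - 2)*(n + 1)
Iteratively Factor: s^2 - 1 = (s - 1)*(s + 1)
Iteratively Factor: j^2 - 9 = (j - 3)*(j + 3)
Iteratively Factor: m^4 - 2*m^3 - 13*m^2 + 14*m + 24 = (m - 2)*(m^3 - 13*m - 12) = (m - 4)*(m - 2)*(m^2 + 4*m + 3) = (m - 4)*(m - 2)*(m + 3)*(m + 1)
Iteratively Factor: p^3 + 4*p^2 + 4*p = (p + 2)*(p^2 + 2*p) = (p + 2)^2*(p)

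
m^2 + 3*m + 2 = (m + 1)*(m + 2)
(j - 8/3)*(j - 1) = j^2 - 11*j/3 + 8/3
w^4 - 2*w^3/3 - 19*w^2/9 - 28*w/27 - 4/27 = (w - 2)*(w + 1/3)^2*(w + 2/3)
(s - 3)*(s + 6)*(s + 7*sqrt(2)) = s^3 + 3*s^2 + 7*sqrt(2)*s^2 - 18*s + 21*sqrt(2)*s - 126*sqrt(2)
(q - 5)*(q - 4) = q^2 - 9*q + 20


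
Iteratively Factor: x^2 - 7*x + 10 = (x - 2)*(x - 5)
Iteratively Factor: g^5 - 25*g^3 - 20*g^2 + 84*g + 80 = (g + 4)*(g^4 - 4*g^3 - 9*g^2 + 16*g + 20) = (g - 2)*(g + 4)*(g^3 - 2*g^2 - 13*g - 10) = (g - 2)*(g + 2)*(g + 4)*(g^2 - 4*g - 5) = (g - 2)*(g + 1)*(g + 2)*(g + 4)*(g - 5)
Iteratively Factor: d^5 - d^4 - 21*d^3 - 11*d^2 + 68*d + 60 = (d + 3)*(d^4 - 4*d^3 - 9*d^2 + 16*d + 20) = (d - 5)*(d + 3)*(d^3 + d^2 - 4*d - 4) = (d - 5)*(d + 2)*(d + 3)*(d^2 - d - 2) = (d - 5)*(d + 1)*(d + 2)*(d + 3)*(d - 2)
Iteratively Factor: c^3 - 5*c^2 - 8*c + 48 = (c - 4)*(c^2 - c - 12) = (c - 4)^2*(c + 3)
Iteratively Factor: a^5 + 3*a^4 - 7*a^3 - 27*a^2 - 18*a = (a)*(a^4 + 3*a^3 - 7*a^2 - 27*a - 18) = a*(a + 1)*(a^3 + 2*a^2 - 9*a - 18) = a*(a - 3)*(a + 1)*(a^2 + 5*a + 6) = a*(a - 3)*(a + 1)*(a + 2)*(a + 3)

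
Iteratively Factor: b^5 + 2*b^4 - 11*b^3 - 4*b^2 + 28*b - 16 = (b + 4)*(b^4 - 2*b^3 - 3*b^2 + 8*b - 4) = (b - 2)*(b + 4)*(b^3 - 3*b + 2) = (b - 2)*(b - 1)*(b + 4)*(b^2 + b - 2) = (b - 2)*(b - 1)*(b + 2)*(b + 4)*(b - 1)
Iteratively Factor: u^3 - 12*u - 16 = (u + 2)*(u^2 - 2*u - 8) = (u + 2)^2*(u - 4)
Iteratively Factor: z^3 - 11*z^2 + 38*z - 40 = (z - 2)*(z^2 - 9*z + 20) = (z - 4)*(z - 2)*(z - 5)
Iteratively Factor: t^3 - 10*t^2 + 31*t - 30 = (t - 3)*(t^2 - 7*t + 10) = (t - 5)*(t - 3)*(t - 2)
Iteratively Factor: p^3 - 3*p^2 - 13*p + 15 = (p - 5)*(p^2 + 2*p - 3) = (p - 5)*(p + 3)*(p - 1)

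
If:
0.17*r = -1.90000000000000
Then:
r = -11.18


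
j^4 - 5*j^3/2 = j^3*(j - 5/2)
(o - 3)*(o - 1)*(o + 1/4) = o^3 - 15*o^2/4 + 2*o + 3/4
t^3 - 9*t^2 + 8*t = t*(t - 8)*(t - 1)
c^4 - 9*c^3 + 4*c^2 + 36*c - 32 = (c - 8)*(c - 2)*(c - 1)*(c + 2)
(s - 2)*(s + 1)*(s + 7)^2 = s^4 + 13*s^3 + 33*s^2 - 77*s - 98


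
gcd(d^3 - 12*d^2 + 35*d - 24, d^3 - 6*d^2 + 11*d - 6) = d^2 - 4*d + 3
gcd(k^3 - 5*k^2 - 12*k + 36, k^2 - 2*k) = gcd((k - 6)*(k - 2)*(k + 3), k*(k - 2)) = k - 2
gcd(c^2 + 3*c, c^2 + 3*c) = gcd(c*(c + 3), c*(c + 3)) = c^2 + 3*c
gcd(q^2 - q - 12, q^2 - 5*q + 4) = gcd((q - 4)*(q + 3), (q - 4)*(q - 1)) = q - 4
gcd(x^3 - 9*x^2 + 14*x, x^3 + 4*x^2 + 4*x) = x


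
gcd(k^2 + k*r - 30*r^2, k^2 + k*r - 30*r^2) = -k^2 - k*r + 30*r^2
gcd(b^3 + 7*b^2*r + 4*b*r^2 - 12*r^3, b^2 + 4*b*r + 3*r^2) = 1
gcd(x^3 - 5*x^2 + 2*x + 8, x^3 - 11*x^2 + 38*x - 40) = x^2 - 6*x + 8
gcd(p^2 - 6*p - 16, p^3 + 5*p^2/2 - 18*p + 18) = 1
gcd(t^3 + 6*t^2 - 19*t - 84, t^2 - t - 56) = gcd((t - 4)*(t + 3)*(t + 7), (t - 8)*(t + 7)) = t + 7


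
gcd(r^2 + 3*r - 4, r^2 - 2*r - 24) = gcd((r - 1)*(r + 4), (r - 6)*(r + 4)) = r + 4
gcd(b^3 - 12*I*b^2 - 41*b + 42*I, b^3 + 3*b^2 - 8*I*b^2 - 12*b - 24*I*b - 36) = b - 2*I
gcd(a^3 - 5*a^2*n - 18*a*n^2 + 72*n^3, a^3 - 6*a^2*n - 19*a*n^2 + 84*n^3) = a^2 + a*n - 12*n^2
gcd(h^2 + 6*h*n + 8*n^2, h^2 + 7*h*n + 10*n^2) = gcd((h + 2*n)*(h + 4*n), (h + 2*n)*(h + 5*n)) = h + 2*n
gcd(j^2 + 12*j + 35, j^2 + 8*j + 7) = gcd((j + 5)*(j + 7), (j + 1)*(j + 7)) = j + 7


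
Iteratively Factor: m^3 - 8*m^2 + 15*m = (m - 5)*(m^2 - 3*m) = m*(m - 5)*(m - 3)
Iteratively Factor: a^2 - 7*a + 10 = (a - 5)*(a - 2)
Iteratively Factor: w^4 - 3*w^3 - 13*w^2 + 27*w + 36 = (w + 1)*(w^3 - 4*w^2 - 9*w + 36) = (w - 3)*(w + 1)*(w^2 - w - 12) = (w - 3)*(w + 1)*(w + 3)*(w - 4)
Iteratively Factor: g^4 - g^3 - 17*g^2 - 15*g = (g + 1)*(g^3 - 2*g^2 - 15*g) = (g + 1)*(g + 3)*(g^2 - 5*g) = (g - 5)*(g + 1)*(g + 3)*(g)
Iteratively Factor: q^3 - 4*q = (q)*(q^2 - 4) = q*(q + 2)*(q - 2)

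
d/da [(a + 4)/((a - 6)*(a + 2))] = (-a^2 - 8*a + 4)/(a^4 - 8*a^3 - 8*a^2 + 96*a + 144)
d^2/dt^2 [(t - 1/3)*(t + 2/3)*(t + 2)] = 6*t + 14/3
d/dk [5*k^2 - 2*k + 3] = 10*k - 2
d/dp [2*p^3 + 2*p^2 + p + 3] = 6*p^2 + 4*p + 1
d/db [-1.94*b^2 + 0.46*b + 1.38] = 0.46 - 3.88*b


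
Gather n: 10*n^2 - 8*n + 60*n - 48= 10*n^2 + 52*n - 48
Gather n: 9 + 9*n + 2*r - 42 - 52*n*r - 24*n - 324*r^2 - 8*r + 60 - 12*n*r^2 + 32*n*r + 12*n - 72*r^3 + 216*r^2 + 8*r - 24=n*(-12*r^2 - 20*r - 3) - 72*r^3 - 108*r^2 + 2*r + 3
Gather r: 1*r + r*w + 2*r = r*(w + 3)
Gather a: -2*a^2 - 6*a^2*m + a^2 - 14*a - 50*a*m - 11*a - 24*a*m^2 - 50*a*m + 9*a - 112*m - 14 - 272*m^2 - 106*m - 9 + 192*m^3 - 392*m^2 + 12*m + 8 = a^2*(-6*m - 1) + a*(-24*m^2 - 100*m - 16) + 192*m^3 - 664*m^2 - 206*m - 15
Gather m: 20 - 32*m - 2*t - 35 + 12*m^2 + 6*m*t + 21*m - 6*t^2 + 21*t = 12*m^2 + m*(6*t - 11) - 6*t^2 + 19*t - 15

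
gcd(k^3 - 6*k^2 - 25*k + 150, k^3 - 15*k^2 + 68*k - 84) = k - 6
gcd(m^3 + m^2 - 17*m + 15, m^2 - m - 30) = m + 5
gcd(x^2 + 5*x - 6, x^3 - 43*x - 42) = x + 6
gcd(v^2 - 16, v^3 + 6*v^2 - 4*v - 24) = 1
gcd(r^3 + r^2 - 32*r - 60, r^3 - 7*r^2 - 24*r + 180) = r^2 - r - 30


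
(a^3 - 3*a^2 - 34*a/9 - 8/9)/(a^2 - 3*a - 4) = (a^2 + a + 2/9)/(a + 1)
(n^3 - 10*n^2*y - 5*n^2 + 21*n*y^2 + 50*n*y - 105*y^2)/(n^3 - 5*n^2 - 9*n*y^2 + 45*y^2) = (n - 7*y)/(n + 3*y)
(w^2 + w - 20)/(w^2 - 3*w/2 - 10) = 2*(w + 5)/(2*w + 5)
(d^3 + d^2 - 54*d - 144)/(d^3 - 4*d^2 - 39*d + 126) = (d^2 - 5*d - 24)/(d^2 - 10*d + 21)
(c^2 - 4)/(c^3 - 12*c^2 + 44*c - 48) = (c + 2)/(c^2 - 10*c + 24)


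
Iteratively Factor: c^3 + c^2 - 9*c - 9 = (c + 3)*(c^2 - 2*c - 3) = (c + 1)*(c + 3)*(c - 3)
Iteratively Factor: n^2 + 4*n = (n + 4)*(n)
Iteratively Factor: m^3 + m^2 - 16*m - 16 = (m - 4)*(m^2 + 5*m + 4) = (m - 4)*(m + 1)*(m + 4)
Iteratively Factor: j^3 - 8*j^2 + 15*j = (j)*(j^2 - 8*j + 15) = j*(j - 5)*(j - 3)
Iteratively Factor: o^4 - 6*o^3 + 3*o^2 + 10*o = (o + 1)*(o^3 - 7*o^2 + 10*o) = (o - 2)*(o + 1)*(o^2 - 5*o) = o*(o - 2)*(o + 1)*(o - 5)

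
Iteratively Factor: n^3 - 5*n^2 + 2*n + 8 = (n - 4)*(n^2 - n - 2) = (n - 4)*(n + 1)*(n - 2)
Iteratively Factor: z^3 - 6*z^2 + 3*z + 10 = (z - 2)*(z^2 - 4*z - 5) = (z - 2)*(z + 1)*(z - 5)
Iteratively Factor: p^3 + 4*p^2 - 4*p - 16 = (p + 4)*(p^2 - 4) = (p - 2)*(p + 4)*(p + 2)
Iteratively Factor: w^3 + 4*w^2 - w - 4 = (w + 1)*(w^2 + 3*w - 4) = (w + 1)*(w + 4)*(w - 1)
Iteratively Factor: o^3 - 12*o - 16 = (o + 2)*(o^2 - 2*o - 8) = (o - 4)*(o + 2)*(o + 2)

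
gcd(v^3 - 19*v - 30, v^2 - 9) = v + 3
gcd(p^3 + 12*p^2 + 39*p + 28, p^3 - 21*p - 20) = p^2 + 5*p + 4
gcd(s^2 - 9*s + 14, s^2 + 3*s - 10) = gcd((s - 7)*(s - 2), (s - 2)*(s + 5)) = s - 2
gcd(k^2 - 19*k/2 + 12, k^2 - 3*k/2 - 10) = 1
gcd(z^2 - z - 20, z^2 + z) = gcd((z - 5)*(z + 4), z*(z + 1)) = 1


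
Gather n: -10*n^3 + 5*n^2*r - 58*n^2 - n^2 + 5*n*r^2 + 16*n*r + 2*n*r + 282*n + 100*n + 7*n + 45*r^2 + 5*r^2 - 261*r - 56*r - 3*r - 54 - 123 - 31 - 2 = -10*n^3 + n^2*(5*r - 59) + n*(5*r^2 + 18*r + 389) + 50*r^2 - 320*r - 210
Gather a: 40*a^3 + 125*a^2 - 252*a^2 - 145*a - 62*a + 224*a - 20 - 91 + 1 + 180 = 40*a^3 - 127*a^2 + 17*a + 70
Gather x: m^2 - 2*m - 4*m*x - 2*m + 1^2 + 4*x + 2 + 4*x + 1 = m^2 - 4*m + x*(8 - 4*m) + 4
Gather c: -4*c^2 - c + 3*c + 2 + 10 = -4*c^2 + 2*c + 12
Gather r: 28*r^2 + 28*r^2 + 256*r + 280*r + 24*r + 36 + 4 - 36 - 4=56*r^2 + 560*r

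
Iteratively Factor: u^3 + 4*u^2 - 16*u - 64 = (u - 4)*(u^2 + 8*u + 16) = (u - 4)*(u + 4)*(u + 4)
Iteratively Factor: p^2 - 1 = (p - 1)*(p + 1)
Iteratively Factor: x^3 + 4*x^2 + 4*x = (x + 2)*(x^2 + 2*x) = (x + 2)^2*(x)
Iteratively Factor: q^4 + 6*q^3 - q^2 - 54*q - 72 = (q + 3)*(q^3 + 3*q^2 - 10*q - 24) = (q - 3)*(q + 3)*(q^2 + 6*q + 8) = (q - 3)*(q + 2)*(q + 3)*(q + 4)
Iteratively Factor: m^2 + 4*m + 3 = (m + 1)*(m + 3)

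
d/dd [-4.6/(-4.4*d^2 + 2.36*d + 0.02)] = (10.856 - 40.48*d)/(-4.4*d^2 + 2.36*d + 0.02)^2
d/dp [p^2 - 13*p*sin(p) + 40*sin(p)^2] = -13*p*cos(p) + 2*p - 13*sin(p) + 40*sin(2*p)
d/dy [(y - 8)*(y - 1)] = 2*y - 9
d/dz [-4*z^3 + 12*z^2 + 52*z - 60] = -12*z^2 + 24*z + 52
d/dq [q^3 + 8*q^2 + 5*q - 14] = 3*q^2 + 16*q + 5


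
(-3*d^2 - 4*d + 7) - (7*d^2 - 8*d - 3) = -10*d^2 + 4*d + 10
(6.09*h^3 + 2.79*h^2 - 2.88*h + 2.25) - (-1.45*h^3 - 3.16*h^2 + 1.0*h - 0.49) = 7.54*h^3 + 5.95*h^2 - 3.88*h + 2.74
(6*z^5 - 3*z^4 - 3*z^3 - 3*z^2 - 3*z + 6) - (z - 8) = 6*z^5 - 3*z^4 - 3*z^3 - 3*z^2 - 4*z + 14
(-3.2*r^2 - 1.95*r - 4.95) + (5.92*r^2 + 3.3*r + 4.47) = 2.72*r^2 + 1.35*r - 0.48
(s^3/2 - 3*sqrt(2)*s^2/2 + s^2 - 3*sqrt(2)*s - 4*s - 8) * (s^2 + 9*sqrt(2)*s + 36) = s^5/2 + s^4 + 3*sqrt(2)*s^4 - 13*s^3 + 6*sqrt(2)*s^3 - 90*sqrt(2)*s^2 - 26*s^2 - 180*sqrt(2)*s - 144*s - 288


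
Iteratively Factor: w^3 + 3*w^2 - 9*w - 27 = (w - 3)*(w^2 + 6*w + 9) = (w - 3)*(w + 3)*(w + 3)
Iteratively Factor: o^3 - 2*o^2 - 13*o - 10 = (o - 5)*(o^2 + 3*o + 2) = (o - 5)*(o + 2)*(o + 1)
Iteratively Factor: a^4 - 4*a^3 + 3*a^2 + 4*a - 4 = (a - 2)*(a^3 - 2*a^2 - a + 2) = (a - 2)^2*(a^2 - 1) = (a - 2)^2*(a - 1)*(a + 1)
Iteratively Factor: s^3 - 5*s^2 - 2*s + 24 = (s - 4)*(s^2 - s - 6) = (s - 4)*(s - 3)*(s + 2)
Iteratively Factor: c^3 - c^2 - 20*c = (c - 5)*(c^2 + 4*c) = c*(c - 5)*(c + 4)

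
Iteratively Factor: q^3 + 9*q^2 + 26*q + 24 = (q + 2)*(q^2 + 7*q + 12) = (q + 2)*(q + 4)*(q + 3)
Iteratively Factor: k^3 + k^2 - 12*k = (k + 4)*(k^2 - 3*k) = (k - 3)*(k + 4)*(k)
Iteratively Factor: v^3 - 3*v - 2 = (v + 1)*(v^2 - v - 2) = (v - 2)*(v + 1)*(v + 1)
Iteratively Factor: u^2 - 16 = (u - 4)*(u + 4)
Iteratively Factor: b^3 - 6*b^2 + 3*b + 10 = (b + 1)*(b^2 - 7*b + 10) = (b - 5)*(b + 1)*(b - 2)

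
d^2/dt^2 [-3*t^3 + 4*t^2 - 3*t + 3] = 8 - 18*t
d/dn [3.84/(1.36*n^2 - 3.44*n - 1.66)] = (13.2096 - 10.4448*n)/(-1.36*n^2 + 3.44*n + 1.66)^2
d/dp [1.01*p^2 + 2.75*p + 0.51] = 2.02*p + 2.75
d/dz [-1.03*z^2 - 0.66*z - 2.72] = -2.06*z - 0.66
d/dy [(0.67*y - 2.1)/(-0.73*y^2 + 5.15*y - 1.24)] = (0.4891*y^2 - 3.066*y + 9.9842)/(0.5329*y^4 - 7.519*y^3 + 28.3329*y^2 - 12.772*y + 1.5376)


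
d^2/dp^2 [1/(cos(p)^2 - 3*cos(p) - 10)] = (4*sin(p)^4 - 51*sin(p)^2 - 75*cos(p)/4 - 9*cos(3*p)/4 + 9)/(sin(p)^2 + 3*cos(p) + 9)^3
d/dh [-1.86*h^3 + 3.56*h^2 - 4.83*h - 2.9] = -5.58*h^2 + 7.12*h - 4.83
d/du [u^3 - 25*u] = 3*u^2 - 25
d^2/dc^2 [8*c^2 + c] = 16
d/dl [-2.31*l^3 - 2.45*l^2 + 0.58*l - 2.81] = -6.93*l^2 - 4.9*l + 0.58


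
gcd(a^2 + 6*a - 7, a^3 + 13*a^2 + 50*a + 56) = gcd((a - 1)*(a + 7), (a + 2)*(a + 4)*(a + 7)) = a + 7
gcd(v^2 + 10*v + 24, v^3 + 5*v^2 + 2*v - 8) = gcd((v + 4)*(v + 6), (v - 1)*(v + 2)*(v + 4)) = v + 4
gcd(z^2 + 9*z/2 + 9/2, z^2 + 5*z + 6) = z + 3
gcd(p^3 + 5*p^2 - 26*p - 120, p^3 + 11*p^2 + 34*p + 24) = p^2 + 10*p + 24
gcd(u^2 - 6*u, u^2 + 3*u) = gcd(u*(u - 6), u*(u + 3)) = u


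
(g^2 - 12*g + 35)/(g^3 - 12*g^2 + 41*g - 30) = (g - 7)/(g^2 - 7*g + 6)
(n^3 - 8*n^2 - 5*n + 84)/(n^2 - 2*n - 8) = (n^2 - 4*n - 21)/(n + 2)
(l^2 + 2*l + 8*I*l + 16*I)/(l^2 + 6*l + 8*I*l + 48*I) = (l + 2)/(l + 6)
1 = 1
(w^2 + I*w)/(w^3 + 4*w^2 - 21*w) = (w + I)/(w^2 + 4*w - 21)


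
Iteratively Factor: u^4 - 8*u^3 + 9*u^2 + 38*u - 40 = (u - 1)*(u^3 - 7*u^2 + 2*u + 40) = (u - 4)*(u - 1)*(u^2 - 3*u - 10) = (u - 4)*(u - 1)*(u + 2)*(u - 5)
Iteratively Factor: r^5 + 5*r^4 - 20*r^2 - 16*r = (r + 2)*(r^4 + 3*r^3 - 6*r^2 - 8*r) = r*(r + 2)*(r^3 + 3*r^2 - 6*r - 8) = r*(r + 2)*(r + 4)*(r^2 - r - 2) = r*(r - 2)*(r + 2)*(r + 4)*(r + 1)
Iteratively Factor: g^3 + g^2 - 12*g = (g - 3)*(g^2 + 4*g) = g*(g - 3)*(g + 4)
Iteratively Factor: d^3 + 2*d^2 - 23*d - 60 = (d - 5)*(d^2 + 7*d + 12) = (d - 5)*(d + 4)*(d + 3)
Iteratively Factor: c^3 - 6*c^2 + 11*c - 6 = (c - 3)*(c^2 - 3*c + 2) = (c - 3)*(c - 2)*(c - 1)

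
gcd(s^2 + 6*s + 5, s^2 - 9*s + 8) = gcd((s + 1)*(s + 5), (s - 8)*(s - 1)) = 1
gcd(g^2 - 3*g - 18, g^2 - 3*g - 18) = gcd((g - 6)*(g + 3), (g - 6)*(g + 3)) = g^2 - 3*g - 18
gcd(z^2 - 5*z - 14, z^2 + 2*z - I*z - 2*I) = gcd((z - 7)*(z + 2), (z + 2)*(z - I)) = z + 2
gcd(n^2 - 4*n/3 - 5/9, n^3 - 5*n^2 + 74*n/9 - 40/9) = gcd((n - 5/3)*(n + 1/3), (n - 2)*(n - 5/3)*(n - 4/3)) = n - 5/3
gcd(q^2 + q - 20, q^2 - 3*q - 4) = q - 4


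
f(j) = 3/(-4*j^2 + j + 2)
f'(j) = 3*(8*j - 1)/(-4*j^2 + j + 2)^2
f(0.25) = 1.50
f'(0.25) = 0.75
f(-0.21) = 1.86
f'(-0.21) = -3.09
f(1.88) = -0.29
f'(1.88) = 0.40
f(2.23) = -0.19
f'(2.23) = 0.21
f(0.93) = -5.66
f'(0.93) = 68.88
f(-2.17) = -0.16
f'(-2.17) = -0.15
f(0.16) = 1.46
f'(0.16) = 0.20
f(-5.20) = -0.03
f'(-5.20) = -0.01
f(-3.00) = -0.08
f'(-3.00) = -0.05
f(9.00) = -0.00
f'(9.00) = 0.00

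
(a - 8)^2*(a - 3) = a^3 - 19*a^2 + 112*a - 192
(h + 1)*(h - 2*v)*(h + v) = h^3 - h^2*v + h^2 - 2*h*v^2 - h*v - 2*v^2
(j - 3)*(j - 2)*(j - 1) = j^3 - 6*j^2 + 11*j - 6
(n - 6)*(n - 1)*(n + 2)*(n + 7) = n^4 + 2*n^3 - 43*n^2 - 44*n + 84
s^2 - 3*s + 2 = (s - 2)*(s - 1)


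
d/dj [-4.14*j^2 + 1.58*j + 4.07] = 1.58 - 8.28*j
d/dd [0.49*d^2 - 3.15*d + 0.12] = 0.98*d - 3.15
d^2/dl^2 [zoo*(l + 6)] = 0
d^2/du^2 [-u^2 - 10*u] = -2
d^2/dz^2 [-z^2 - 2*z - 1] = -2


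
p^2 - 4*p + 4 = (p - 2)^2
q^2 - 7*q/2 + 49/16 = (q - 7/4)^2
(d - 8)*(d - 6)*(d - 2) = d^3 - 16*d^2 + 76*d - 96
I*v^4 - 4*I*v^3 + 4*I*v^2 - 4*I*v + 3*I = (v - 3)*(v - I)*(v + I)*(I*v - I)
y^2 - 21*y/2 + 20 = (y - 8)*(y - 5/2)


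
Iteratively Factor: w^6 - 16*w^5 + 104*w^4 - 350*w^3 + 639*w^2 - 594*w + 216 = (w - 3)*(w^5 - 13*w^4 + 65*w^3 - 155*w^2 + 174*w - 72) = (w - 4)*(w - 3)*(w^4 - 9*w^3 + 29*w^2 - 39*w + 18) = (w - 4)*(w - 3)^2*(w^3 - 6*w^2 + 11*w - 6) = (w - 4)*(w - 3)^2*(w - 1)*(w^2 - 5*w + 6) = (w - 4)*(w - 3)^2*(w - 2)*(w - 1)*(w - 3)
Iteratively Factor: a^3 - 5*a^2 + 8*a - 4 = (a - 1)*(a^2 - 4*a + 4) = (a - 2)*(a - 1)*(a - 2)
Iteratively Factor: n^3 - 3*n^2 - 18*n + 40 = (n - 2)*(n^2 - n - 20) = (n - 2)*(n + 4)*(n - 5)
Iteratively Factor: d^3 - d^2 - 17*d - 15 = (d + 1)*(d^2 - 2*d - 15) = (d + 1)*(d + 3)*(d - 5)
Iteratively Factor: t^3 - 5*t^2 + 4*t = (t - 1)*(t^2 - 4*t) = (t - 4)*(t - 1)*(t)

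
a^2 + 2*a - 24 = (a - 4)*(a + 6)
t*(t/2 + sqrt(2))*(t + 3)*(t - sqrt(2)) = t^4/2 + sqrt(2)*t^3/2 + 3*t^3/2 - 2*t^2 + 3*sqrt(2)*t^2/2 - 6*t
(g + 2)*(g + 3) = g^2 + 5*g + 6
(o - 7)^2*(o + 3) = o^3 - 11*o^2 + 7*o + 147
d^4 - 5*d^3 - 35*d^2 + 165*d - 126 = (d - 7)*(d - 3)*(d - 1)*(d + 6)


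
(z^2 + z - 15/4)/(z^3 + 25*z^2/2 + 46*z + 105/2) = (z - 3/2)/(z^2 + 10*z + 21)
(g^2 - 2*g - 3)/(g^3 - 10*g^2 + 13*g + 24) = 1/(g - 8)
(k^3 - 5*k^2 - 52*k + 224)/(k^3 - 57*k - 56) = (k - 4)/(k + 1)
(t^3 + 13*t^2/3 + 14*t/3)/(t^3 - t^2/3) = (3*t^2 + 13*t + 14)/(t*(3*t - 1))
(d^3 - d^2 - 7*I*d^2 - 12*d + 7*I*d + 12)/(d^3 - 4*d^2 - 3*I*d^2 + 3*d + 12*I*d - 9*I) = (d - 4*I)/(d - 3)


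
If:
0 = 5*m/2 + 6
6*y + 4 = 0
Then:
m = -12/5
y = -2/3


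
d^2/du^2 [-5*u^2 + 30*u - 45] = -10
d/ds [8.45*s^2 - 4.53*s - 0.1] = 16.9*s - 4.53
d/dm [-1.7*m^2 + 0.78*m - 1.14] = 0.78 - 3.4*m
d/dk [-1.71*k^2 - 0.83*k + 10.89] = -3.42*k - 0.83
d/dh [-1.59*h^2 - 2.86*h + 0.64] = -3.18*h - 2.86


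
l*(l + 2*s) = l^2 + 2*l*s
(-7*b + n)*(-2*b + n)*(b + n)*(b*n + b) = 14*b^4*n + 14*b^4 + 5*b^3*n^2 + 5*b^3*n - 8*b^2*n^3 - 8*b^2*n^2 + b*n^4 + b*n^3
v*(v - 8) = v^2 - 8*v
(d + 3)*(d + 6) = d^2 + 9*d + 18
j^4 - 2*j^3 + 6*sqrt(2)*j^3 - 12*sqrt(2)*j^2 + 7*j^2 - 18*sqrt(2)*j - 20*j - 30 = (j - 3)*(j + 1)*(j + sqrt(2))*(j + 5*sqrt(2))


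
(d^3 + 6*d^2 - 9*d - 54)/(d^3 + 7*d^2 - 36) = (d - 3)/(d - 2)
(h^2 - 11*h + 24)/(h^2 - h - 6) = (h - 8)/(h + 2)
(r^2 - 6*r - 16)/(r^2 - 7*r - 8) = (r + 2)/(r + 1)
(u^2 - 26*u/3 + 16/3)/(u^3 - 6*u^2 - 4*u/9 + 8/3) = 3*(u - 8)/(3*u^2 - 16*u - 12)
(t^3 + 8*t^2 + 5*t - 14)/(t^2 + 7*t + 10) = (t^2 + 6*t - 7)/(t + 5)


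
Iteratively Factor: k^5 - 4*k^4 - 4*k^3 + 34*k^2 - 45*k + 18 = (k + 3)*(k^4 - 7*k^3 + 17*k^2 - 17*k + 6) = (k - 1)*(k + 3)*(k^3 - 6*k^2 + 11*k - 6) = (k - 1)^2*(k + 3)*(k^2 - 5*k + 6) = (k - 3)*(k - 1)^2*(k + 3)*(k - 2)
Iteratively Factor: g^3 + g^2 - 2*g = (g - 1)*(g^2 + 2*g) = g*(g - 1)*(g + 2)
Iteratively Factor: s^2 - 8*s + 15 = (s - 5)*(s - 3)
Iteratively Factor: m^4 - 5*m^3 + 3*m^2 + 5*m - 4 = (m - 1)*(m^3 - 4*m^2 - m + 4) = (m - 1)^2*(m^2 - 3*m - 4) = (m - 4)*(m - 1)^2*(m + 1)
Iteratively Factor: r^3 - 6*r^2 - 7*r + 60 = (r - 4)*(r^2 - 2*r - 15) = (r - 4)*(r + 3)*(r - 5)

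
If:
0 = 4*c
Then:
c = 0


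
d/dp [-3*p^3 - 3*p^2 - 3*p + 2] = -9*p^2 - 6*p - 3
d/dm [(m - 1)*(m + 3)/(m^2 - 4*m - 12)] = 6*(-m^2 - 3*m - 6)/(m^4 - 8*m^3 - 8*m^2 + 96*m + 144)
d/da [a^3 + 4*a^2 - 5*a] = 3*a^2 + 8*a - 5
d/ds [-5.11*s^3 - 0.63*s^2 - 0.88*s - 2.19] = -15.33*s^2 - 1.26*s - 0.88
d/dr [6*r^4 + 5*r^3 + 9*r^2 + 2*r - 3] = 24*r^3 + 15*r^2 + 18*r + 2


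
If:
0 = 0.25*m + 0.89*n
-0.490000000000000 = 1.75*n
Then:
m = 1.00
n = -0.28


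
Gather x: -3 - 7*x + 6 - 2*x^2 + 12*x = -2*x^2 + 5*x + 3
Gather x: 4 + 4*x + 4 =4*x + 8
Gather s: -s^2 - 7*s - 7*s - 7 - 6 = -s^2 - 14*s - 13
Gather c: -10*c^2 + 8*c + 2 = -10*c^2 + 8*c + 2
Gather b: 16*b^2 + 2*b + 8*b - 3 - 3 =16*b^2 + 10*b - 6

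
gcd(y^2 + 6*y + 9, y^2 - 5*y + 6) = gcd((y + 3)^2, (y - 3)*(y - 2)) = 1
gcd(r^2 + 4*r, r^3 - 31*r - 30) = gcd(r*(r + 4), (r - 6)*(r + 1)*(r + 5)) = 1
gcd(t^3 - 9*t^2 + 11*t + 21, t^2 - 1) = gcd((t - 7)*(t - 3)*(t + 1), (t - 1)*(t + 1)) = t + 1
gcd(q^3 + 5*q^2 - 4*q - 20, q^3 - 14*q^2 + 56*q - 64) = q - 2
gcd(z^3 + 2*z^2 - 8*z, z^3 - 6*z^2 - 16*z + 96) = z + 4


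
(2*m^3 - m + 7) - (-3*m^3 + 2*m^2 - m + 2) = 5*m^3 - 2*m^2 + 5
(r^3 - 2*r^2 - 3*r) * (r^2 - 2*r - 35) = r^5 - 4*r^4 - 34*r^3 + 76*r^2 + 105*r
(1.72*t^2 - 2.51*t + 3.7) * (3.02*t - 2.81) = 5.1944*t^3 - 12.4134*t^2 + 18.2271*t - 10.397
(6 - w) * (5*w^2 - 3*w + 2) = -5*w^3 + 33*w^2 - 20*w + 12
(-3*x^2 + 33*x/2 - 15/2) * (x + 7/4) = -3*x^3 + 45*x^2/4 + 171*x/8 - 105/8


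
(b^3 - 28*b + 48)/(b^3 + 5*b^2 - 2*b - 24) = (b^2 + 2*b - 24)/(b^2 + 7*b + 12)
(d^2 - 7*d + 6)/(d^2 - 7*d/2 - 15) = 2*(d - 1)/(2*d + 5)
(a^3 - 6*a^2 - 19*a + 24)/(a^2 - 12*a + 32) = (a^2 + 2*a - 3)/(a - 4)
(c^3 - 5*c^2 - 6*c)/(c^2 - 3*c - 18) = c*(c + 1)/(c + 3)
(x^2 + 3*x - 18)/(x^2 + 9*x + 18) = (x - 3)/(x + 3)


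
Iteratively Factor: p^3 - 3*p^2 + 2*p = (p - 2)*(p^2 - p) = p*(p - 2)*(p - 1)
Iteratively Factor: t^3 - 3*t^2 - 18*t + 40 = (t - 2)*(t^2 - t - 20) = (t - 2)*(t + 4)*(t - 5)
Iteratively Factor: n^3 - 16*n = (n - 4)*(n^2 + 4*n) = (n - 4)*(n + 4)*(n)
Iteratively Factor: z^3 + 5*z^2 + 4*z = (z)*(z^2 + 5*z + 4) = z*(z + 1)*(z + 4)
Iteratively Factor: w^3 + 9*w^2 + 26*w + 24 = (w + 2)*(w^2 + 7*w + 12) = (w + 2)*(w + 3)*(w + 4)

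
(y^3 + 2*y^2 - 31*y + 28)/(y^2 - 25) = (y^3 + 2*y^2 - 31*y + 28)/(y^2 - 25)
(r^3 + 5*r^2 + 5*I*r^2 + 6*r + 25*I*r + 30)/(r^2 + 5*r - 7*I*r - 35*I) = (r^2 + 5*I*r + 6)/(r - 7*I)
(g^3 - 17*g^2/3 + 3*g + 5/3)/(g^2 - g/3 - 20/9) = 3*(-3*g^3 + 17*g^2 - 9*g - 5)/(-9*g^2 + 3*g + 20)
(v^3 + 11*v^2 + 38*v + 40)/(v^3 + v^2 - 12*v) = (v^2 + 7*v + 10)/(v*(v - 3))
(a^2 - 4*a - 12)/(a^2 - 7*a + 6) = (a + 2)/(a - 1)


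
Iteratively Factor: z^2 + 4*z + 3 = (z + 1)*(z + 3)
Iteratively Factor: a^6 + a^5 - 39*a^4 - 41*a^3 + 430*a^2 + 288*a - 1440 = (a + 4)*(a^5 - 3*a^4 - 27*a^3 + 67*a^2 + 162*a - 360) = (a - 2)*(a + 4)*(a^4 - a^3 - 29*a^2 + 9*a + 180) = (a - 2)*(a + 4)^2*(a^3 - 5*a^2 - 9*a + 45) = (a - 5)*(a - 2)*(a + 4)^2*(a^2 - 9) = (a - 5)*(a - 3)*(a - 2)*(a + 4)^2*(a + 3)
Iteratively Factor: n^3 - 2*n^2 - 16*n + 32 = (n - 4)*(n^2 + 2*n - 8) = (n - 4)*(n + 4)*(n - 2)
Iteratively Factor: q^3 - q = (q + 1)*(q^2 - q) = (q - 1)*(q + 1)*(q)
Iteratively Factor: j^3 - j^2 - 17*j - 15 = (j + 3)*(j^2 - 4*j - 5) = (j + 1)*(j + 3)*(j - 5)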